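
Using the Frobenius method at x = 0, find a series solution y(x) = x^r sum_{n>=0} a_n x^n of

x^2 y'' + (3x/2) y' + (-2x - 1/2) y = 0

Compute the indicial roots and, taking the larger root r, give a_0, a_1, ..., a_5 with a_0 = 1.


Write in Frobenius form y'' + (p(x)/x) y' + (q(x)/x^2) y = 0:
  p(x) = 3/2,  q(x) = -2x - 1/2.
Indicial equation: r(r-1) + (3/2) r + (-1/2) = 0 -> roots r_1 = 1/2, r_2 = -1.
Take r = r_1 = 1/2. Let y(x) = x^r sum_{n>=0} a_n x^n with a_0 = 1.
Substitute y = x^r sum a_n x^n and match x^{r+n}. The recurrence is
  D(n) a_n - 2 a_{n-1} = 0,  where D(n) = (r+n)(r+n-1) + (3/2)(r+n) + (-1/2).
  a_n = 2 / D(n) * a_{n-1}.
Since the indicial polynomial factors as (r - r_1)(r - r_2), D(n) = (r_1 + n - r_1)(r_1 + n - r_2) = n(n + 3/2).
Evaluating step by step (a_0 = 1):
  n = 1: D(1) = 1(1 + 3/2) = 5/2; numerator = 2(1) = 2; a_1 = (2)/(5/2) = 4/5
  n = 2: D(2) = 2(2 + 3/2) = 7; numerator = 2(4/5) = 8/5; a_2 = (8/5)/(7) = 8/35
  n = 3: D(3) = 3(3 + 3/2) = 27/2; numerator = 2(8/35) = 16/35; a_3 = (16/35)/(27/2) = 32/945
  n = 4: D(4) = 4(4 + 3/2) = 22; numerator = 2(32/945) = 64/945; a_4 = (64/945)/(22) = 32/10395
  n = 5: D(5) = 5(5 + 3/2) = 65/2; numerator = 2(32/10395) = 64/10395; a_5 = (64/10395)/(65/2) = 128/675675

r = 1/2; a_0 = 1; a_1 = 4/5; a_2 = 8/35; a_3 = 32/945; a_4 = 32/10395; a_5 = 128/675675


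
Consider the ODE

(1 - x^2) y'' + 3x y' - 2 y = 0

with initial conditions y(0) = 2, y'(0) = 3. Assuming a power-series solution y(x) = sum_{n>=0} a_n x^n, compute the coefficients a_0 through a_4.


Ansatz: y(x) = sum_{n>=0} a_n x^n, so y'(x) = sum_{n>=1} n a_n x^(n-1) and y''(x) = sum_{n>=2} n(n-1) a_n x^(n-2).
Substitute into P(x) y'' + Q(x) y' + R(x) y = 0 with P(x) = 1 - x^2, Q(x) = 3x, R(x) = -2, and match powers of x.
Initial conditions: a_0 = 2, a_1 = 3.
Setting the coefficient of each power of x to zero and solving order by order (substituting the coefficients already found):
  x^0: 2 a_2 - 2 a_0 = 0  ->  2 a_2 = 2 a_0 = 4  ->  a_2 = 2
  x^1: 6 a_3 + a_1 = 0  ->  6 a_3 = -a_1 = -3  ->  a_3 = -1/2
  x^2: 12 a_4 + 2 a_2 = 0  ->  12 a_4 = -2 a_2 = -4  ->  a_4 = -1/3
Truncated series: y(x) = 2 + 3 x + 2 x^2 - (1/2) x^3 - (1/3) x^4 + O(x^5).

a_0 = 2; a_1 = 3; a_2 = 2; a_3 = -1/2; a_4 = -1/3


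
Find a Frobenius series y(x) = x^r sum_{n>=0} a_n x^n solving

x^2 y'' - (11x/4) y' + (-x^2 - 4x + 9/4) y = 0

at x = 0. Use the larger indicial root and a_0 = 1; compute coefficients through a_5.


Write in Frobenius form y'' + (p(x)/x) y' + (q(x)/x^2) y = 0:
  p(x) = -11/4,  q(x) = -x^2 - 4x + 9/4.
Indicial equation: r(r-1) + (-11/4) r + (9/4) = 0 -> roots r_1 = 3, r_2 = 3/4.
Take r = r_1 = 3. Let y(x) = x^r sum_{n>=0} a_n x^n with a_0 = 1.
Substitute y = x^r sum a_n x^n and match x^{r+n}. The recurrence is
  D(n) a_n - 4 a_{n-1} - 1 a_{n-2} = 0,  where D(n) = (r+n)(r+n-1) + (-11/4)(r+n) + (9/4).
  a_n = [4 a_{n-1} + 1 a_{n-2}] / D(n).
Since the indicial polynomial factors as (r - r_1)(r - r_2), D(n) = (r_1 + n - r_1)(r_1 + n - r_2) = n(n + 9/4).
Evaluating step by step (a_0 = 1):
  n = 1: D(1) = 1(1 + 9/4) = 13/4; numerator = 4(1) = 4; a_1 = (4)/(13/4) = 16/13
  n = 2: D(2) = 2(2 + 9/4) = 17/2; numerator = 4(16/13) + 1(1) = 77/13; a_2 = (77/13)/(17/2) = 154/221
  n = 3: D(3) = 3(3 + 9/4) = 63/4; numerator = 4(154/221) + 1(16/13) = 888/221; a_3 = (888/221)/(63/4) = 1184/4641
  n = 4: D(4) = 4(4 + 9/4) = 25; numerator = 4(1184/4641) + 1(154/221) = 7970/4641; a_4 = (7970/4641)/(25) = 1594/23205
  n = 5: D(5) = 5(5 + 9/4) = 145/4; numerator = 4(1594/23205) + 1(1184/4641) = 12296/23205; a_5 = (12296/23205)/(145/4) = 1696/116025

r = 3; a_0 = 1; a_1 = 16/13; a_2 = 154/221; a_3 = 1184/4641; a_4 = 1594/23205; a_5 = 1696/116025


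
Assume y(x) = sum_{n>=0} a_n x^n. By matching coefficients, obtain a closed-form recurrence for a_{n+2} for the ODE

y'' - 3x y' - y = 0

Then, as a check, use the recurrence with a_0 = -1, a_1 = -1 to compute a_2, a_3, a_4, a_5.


Substitute y = sum_n a_n x^n.
y''(x) has coefficient (n+2)(n+1) a_{n+2} at x^n;
-3 x y'(x) has coefficient -3 n a_n at x^n (shift);
-y(x) has coefficient -1 a_n at x^n.
Matching x^n: (n+2)(n+1) a_{n+2} + (-3n - 1) a_n = 0.
Thus a_{n+2} = (3n + 1) / ((n+1)(n+2)) * a_n.

Check with a_0 = -1, a_1 = -1 (apply the recurrence for n = 0, 1, 2, 3): a_0 = -1, a_1 = -1, a_2 = -1/2, a_3 = -2/3, a_4 = -7/24, a_5 = -1/3.

a_(n+2) = (3n + 1) / ((n+1)(n+2)) * a_n; check: a_0 = -1, a_1 = -1, a_2 = -1/2, a_3 = -2/3, a_4 = -7/24, a_5 = -1/3


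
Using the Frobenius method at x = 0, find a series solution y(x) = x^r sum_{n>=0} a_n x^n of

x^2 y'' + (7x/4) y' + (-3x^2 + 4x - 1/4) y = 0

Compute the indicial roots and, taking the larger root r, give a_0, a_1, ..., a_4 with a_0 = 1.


Write in Frobenius form y'' + (p(x)/x) y' + (q(x)/x^2) y = 0:
  p(x) = 7/4,  q(x) = -3x^2 + 4x - 1/4.
Indicial equation: r(r-1) + (7/4) r + (-1/4) = 0 -> roots r_1 = 1/4, r_2 = -1.
Take r = r_1 = 1/4. Let y(x) = x^r sum_{n>=0} a_n x^n with a_0 = 1.
Substitute y = x^r sum a_n x^n and match x^{r+n}. The recurrence is
  D(n) a_n + 4 a_{n-1} - 3 a_{n-2} = 0,  where D(n) = (r+n)(r+n-1) + (7/4)(r+n) + (-1/4).
  a_n = [-4 a_{n-1} + 3 a_{n-2}] / D(n).
Since the indicial polynomial factors as (r - r_1)(r - r_2), D(n) = (r_1 + n - r_1)(r_1 + n - r_2) = n(n + 5/4).
Evaluating step by step (a_0 = 1):
  n = 1: D(1) = 1(1 + 5/4) = 9/4; numerator = -4(1) = -4; a_1 = (-4)/(9/4) = -16/9
  n = 2: D(2) = 2(2 + 5/4) = 13/2; numerator = -4(-16/9) + 3(1) = 91/9; a_2 = (91/9)/(13/2) = 14/9
  n = 3: D(3) = 3(3 + 5/4) = 51/4; numerator = -4(14/9) + 3(-16/9) = -104/9; a_3 = (-104/9)/(51/4) = -416/459
  n = 4: D(4) = 4(4 + 5/4) = 21; numerator = -4(-416/459) + 3(14/9) = 3806/459; a_4 = (3806/459)/(21) = 3806/9639

r = 1/4; a_0 = 1; a_1 = -16/9; a_2 = 14/9; a_3 = -416/459; a_4 = 3806/9639


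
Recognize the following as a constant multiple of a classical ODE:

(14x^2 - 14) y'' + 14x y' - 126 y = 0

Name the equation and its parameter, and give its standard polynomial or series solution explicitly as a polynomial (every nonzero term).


All three coefficients share the factor -14; dividing through by -14 gives  (1 - x^2) y'' - x y' + 9 y = 0.
This matches the Chebyshev equation (1 - x^2) y'' - x y' + n^2 y = 0 (note the -x y' term, not -2x y') with n^2 = 9, so n = 3; the polynomial solution is T_3(x).
With y = sum_k a_k x^k, matching x^k gives (k+2)(k+1) a_{k+2} = (k^2 - n^2) a_k = (k - 3)(k + 3) a_k. The right side vanishes at k = 3, so the series with the parity of 3 terminates at degree 3.
Standard normalization: leading coefficient of T_n is 2^(n-1), so a_3 = 2^2 = 4. Work downward with a_k = (k+1)(k+2) a_{k+2} / ((k - 3)(k + 3)):
  a_1 = (2)(3)(4) / ((1 - 3)(1 + 3)) = 24/(-8) = -3
Hence T_3(x) = 4 x^3 - 3 x.

T_3(x); series = 4 x^3 - 3 x


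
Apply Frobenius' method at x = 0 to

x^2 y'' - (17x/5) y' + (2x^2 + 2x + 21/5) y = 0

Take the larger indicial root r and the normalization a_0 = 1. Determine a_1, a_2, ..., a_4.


Write in Frobenius form y'' + (p(x)/x) y' + (q(x)/x^2) y = 0:
  p(x) = -17/5,  q(x) = 2x^2 + 2x + 21/5.
Indicial equation: r(r-1) + (-17/5) r + (21/5) = 0 -> roots r_1 = 3, r_2 = 7/5.
Take r = r_1 = 3. Let y(x) = x^r sum_{n>=0} a_n x^n with a_0 = 1.
Substitute y = x^r sum a_n x^n and match x^{r+n}. The recurrence is
  D(n) a_n + 2 a_{n-1} + 2 a_{n-2} = 0,  where D(n) = (r+n)(r+n-1) + (-17/5)(r+n) + (21/5).
  a_n = [-2 a_{n-1} - 2 a_{n-2}] / D(n).
Since the indicial polynomial factors as (r - r_1)(r - r_2), D(n) = (r_1 + n - r_1)(r_1 + n - r_2) = n(n + 8/5).
Evaluating step by step (a_0 = 1):
  n = 1: D(1) = 1(1 + 8/5) = 13/5; numerator = -2(1) = -2; a_1 = (-2)/(13/5) = -10/13
  n = 2: D(2) = 2(2 + 8/5) = 36/5; numerator = -2(-10/13) - 2(1) = -6/13; a_2 = (-6/13)/(36/5) = -5/78
  n = 3: D(3) = 3(3 + 8/5) = 69/5; numerator = -2(-5/78) - 2(-10/13) = 5/3; a_3 = (5/3)/(69/5) = 25/207
  n = 4: D(4) = 4(4 + 8/5) = 112/5; numerator = -2(25/207) - 2(-5/78) = -305/2691; a_4 = (-305/2691)/(112/5) = -1525/301392

r = 3; a_0 = 1; a_1 = -10/13; a_2 = -5/78; a_3 = 25/207; a_4 = -1525/301392


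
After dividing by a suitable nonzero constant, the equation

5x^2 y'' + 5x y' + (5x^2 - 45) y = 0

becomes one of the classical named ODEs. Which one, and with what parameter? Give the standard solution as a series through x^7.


All three coefficients share the factor 5; dividing through by 5 gives  x^2 y'' + x y' + (x^2 - 9) y = 0.
This matches the Bessel equation x^2 y'' + x y' + (x^2 - nu^2) y = 0 with nu^2 = 9, so nu = 3; the solution bounded at x = 0 is J_3(x).
Frobenius at x = 0: indicial roots ±nu; for r = nu the recurrence k(k + 2nu) c_k = -c_{k-2} gives the standard series J_nu(x) = sum_{k>=0} (-1)^k / (k! (k+nu)!) (x/2)^(2k+nu). Evaluate the first 3 terms:
  k = 0: (-1)^0 / (0! * 3! * 2^3) x^3 = 1/(1*6*8) x^3 = (1/48) x^3
  k = 1: (-1)^1 / (1! * 4! * 2^5) x^5 = -1/(1*24*32) x^5 = (-1/768) x^5
  k = 2: (-1)^2 / (2! * 5! * 2^7) x^7 = 1/(2*120*128) x^7 = (1/30720) x^7
Hence J_3(x) = x^7/30720 - x^5/768 + x^3/48 + ....

J_3(x); series = x^7/30720 - x^5/768 + x^3/48


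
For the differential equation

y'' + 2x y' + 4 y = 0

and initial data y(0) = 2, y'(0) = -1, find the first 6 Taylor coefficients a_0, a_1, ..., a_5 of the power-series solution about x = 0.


Ansatz: y(x) = sum_{n>=0} a_n x^n, so y'(x) = sum_{n>=1} n a_n x^(n-1) and y''(x) = sum_{n>=2} n(n-1) a_n x^(n-2).
Substitute into P(x) y'' + Q(x) y' + R(x) y = 0 with P(x) = 1, Q(x) = 2x, R(x) = 4, and match powers of x.
Initial conditions: a_0 = 2, a_1 = -1.
Setting the coefficient of each power of x to zero and solving order by order (substituting the coefficients already found):
  x^0: 2 a_2 + 4 a_0 = 0  ->  2 a_2 = -4 a_0 = -8  ->  a_2 = -4
  x^1: 6 a_3 + 6 a_1 = 0  ->  6 a_3 = -6 a_1 = 6  ->  a_3 = 1
  x^2: 12 a_4 + 8 a_2 = 0  ->  12 a_4 = -8 a_2 = 32  ->  a_4 = 8/3
  x^3: 20 a_5 + 10 a_3 = 0  ->  20 a_5 = -10 a_3 = -10  ->  a_5 = -1/2
Truncated series: y(x) = 2 - x - 4 x^2 + x^3 + (8/3) x^4 - (1/2) x^5 + O(x^6).

a_0 = 2; a_1 = -1; a_2 = -4; a_3 = 1; a_4 = 8/3; a_5 = -1/2


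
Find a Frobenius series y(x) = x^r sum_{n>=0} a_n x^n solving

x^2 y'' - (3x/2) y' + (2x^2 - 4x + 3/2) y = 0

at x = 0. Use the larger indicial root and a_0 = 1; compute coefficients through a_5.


Write in Frobenius form y'' + (p(x)/x) y' + (q(x)/x^2) y = 0:
  p(x) = -3/2,  q(x) = 2x^2 - 4x + 3/2.
Indicial equation: r(r-1) + (-3/2) r + (3/2) = 0 -> roots r_1 = 3/2, r_2 = 1.
Take r = r_1 = 3/2. Let y(x) = x^r sum_{n>=0} a_n x^n with a_0 = 1.
Substitute y = x^r sum a_n x^n and match x^{r+n}. The recurrence is
  D(n) a_n - 4 a_{n-1} + 2 a_{n-2} = 0,  where D(n) = (r+n)(r+n-1) + (-3/2)(r+n) + (3/2).
  a_n = [4 a_{n-1} - 2 a_{n-2}] / D(n).
Since the indicial polynomial factors as (r - r_1)(r - r_2), D(n) = (r_1 + n - r_1)(r_1 + n - r_2) = n(n + 1/2).
Evaluating step by step (a_0 = 1):
  n = 1: D(1) = 1(1 + 1/2) = 3/2; numerator = 4(1) = 4; a_1 = (4)/(3/2) = 8/3
  n = 2: D(2) = 2(2 + 1/2) = 5; numerator = 4(8/3) - 2(1) = 26/3; a_2 = (26/3)/(5) = 26/15
  n = 3: D(3) = 3(3 + 1/2) = 21/2; numerator = 4(26/15) - 2(8/3) = 8/5; a_3 = (8/5)/(21/2) = 16/105
  n = 4: D(4) = 4(4 + 1/2) = 18; numerator = 4(16/105) - 2(26/15) = -20/7; a_4 = (-20/7)/(18) = -10/63
  n = 5: D(5) = 5(5 + 1/2) = 55/2; numerator = 4(-10/63) - 2(16/105) = -296/315; a_5 = (-296/315)/(55/2) = -592/17325

r = 3/2; a_0 = 1; a_1 = 8/3; a_2 = 26/15; a_3 = 16/105; a_4 = -10/63; a_5 = -592/17325


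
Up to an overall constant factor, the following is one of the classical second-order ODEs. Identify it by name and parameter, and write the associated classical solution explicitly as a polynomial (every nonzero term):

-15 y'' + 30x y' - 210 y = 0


All three coefficients share the factor -15; dividing through by -15 gives  y'' - 2x y' + 14 y = 0.
This matches the Hermite equation y'' - 2x y' + 2n y = 0 with 2n = 14, so n = 7; the polynomial solution is H_7(x).
With y = sum_k a_k x^k, matching x^k gives (k+2)(k+1) a_{k+2} = 2(k - n) a_k = 2(k - 7) a_k. The right side vanishes at k = 7, so the series with the parity of 7 terminates at degree 7.
Standard normalization: leading coefficient of H_n is 2^n, so a_7 = 2^7 = 128. Work downward with a_k = (k+1)(k+2) a_{k+2} / (2(k - n)):
  a_5 = (6)(7)(128) / (2(5 - 7)) = 5376/(-4) = -1344
  a_3 = (4)(5)(-1344) / (2(3 - 7)) = -26880/(-8) = 3360
  a_1 = (2)(3)(3360) / (2(1 - 7)) = 20160/(-12) = -1680
Hence H_7(x) = 128 x^7 - 1344 x^5 + 3360 x^3 - 1680 x.

H_7(x); series = 128 x^7 - 1344 x^5 + 3360 x^3 - 1680 x


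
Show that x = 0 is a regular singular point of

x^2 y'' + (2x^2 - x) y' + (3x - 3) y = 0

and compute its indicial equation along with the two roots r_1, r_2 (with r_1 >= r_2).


Divide by x^2 to reach normal form y'' + P_1(x) y' + P_2(x) y = 0 with P_1(x) = 2 - 1/x and P_2(x) = 3/x - 3/x^2.
x = 0 is a singular point because the y'-coefficient 2 - 1/x has a pole at x = 0 and the y-coefficient 3/x - 3/x^2 has a pole at x = 0.
It is a regular singular point because x P_1(x) = p(x) = 2x - 1 and x^2 P_2(x) = q(x) = 3x - 3 are polynomials, hence analytic at x = 0.
p(0) = -1,  q(0) = -3.
Indicial equation: r(r-1) + p(0) r + q(0) = 0, i.e. r^2 + (p(0) - 1) r + q(0) = 0, i.e. r^2 - 2 r - 3 = 0.
Discriminant: (-2)^2 - 4(-3) = 16, so r = (2 ± 4)/2.
Solving: r_1 = 3, r_2 = -1.

indicial: r^2 - 2 r - 3 = 0; roots r_1 = 3, r_2 = -1


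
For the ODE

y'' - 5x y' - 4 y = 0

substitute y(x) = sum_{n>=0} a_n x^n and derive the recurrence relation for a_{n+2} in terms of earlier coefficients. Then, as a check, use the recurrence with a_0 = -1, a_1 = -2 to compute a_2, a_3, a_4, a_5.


Substitute y = sum_n a_n x^n.
y''(x) has coefficient (n+2)(n+1) a_{n+2} at x^n;
-5 x y'(x) has coefficient -5 n a_n at x^n (shift);
-4 y(x) has coefficient -4 a_n at x^n.
Matching x^n: (n+2)(n+1) a_{n+2} + (-5n - 4) a_n = 0.
Thus a_{n+2} = (5n + 4) / ((n+1)(n+2)) * a_n.

Check with a_0 = -1, a_1 = -2 (apply the recurrence for n = 0, 1, 2, 3): a_0 = -1, a_1 = -2, a_2 = -2, a_3 = -3, a_4 = -7/3, a_5 = -57/20.

a_(n+2) = (5n + 4) / ((n+1)(n+2)) * a_n; check: a_0 = -1, a_1 = -2, a_2 = -2, a_3 = -3, a_4 = -7/3, a_5 = -57/20


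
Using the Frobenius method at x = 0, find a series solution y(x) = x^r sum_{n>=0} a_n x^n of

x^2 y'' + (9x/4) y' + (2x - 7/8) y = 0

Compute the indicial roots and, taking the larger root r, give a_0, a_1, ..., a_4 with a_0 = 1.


Write in Frobenius form y'' + (p(x)/x) y' + (q(x)/x^2) y = 0:
  p(x) = 9/4,  q(x) = 2x - 7/8.
Indicial equation: r(r-1) + (9/4) r + (-7/8) = 0 -> roots r_1 = 1/2, r_2 = -7/4.
Take r = r_1 = 1/2. Let y(x) = x^r sum_{n>=0} a_n x^n with a_0 = 1.
Substitute y = x^r sum a_n x^n and match x^{r+n}. The recurrence is
  D(n) a_n + 2 a_{n-1} = 0,  where D(n) = (r+n)(r+n-1) + (9/4)(r+n) + (-7/8).
  a_n = -2 / D(n) * a_{n-1}.
Since the indicial polynomial factors as (r - r_1)(r - r_2), D(n) = (r_1 + n - r_1)(r_1 + n - r_2) = n(n + 9/4).
Evaluating step by step (a_0 = 1):
  n = 1: D(1) = 1(1 + 9/4) = 13/4; numerator = -2(1) = -2; a_1 = (-2)/(13/4) = -8/13
  n = 2: D(2) = 2(2 + 9/4) = 17/2; numerator = -2(-8/13) = 16/13; a_2 = (16/13)/(17/2) = 32/221
  n = 3: D(3) = 3(3 + 9/4) = 63/4; numerator = -2(32/221) = -64/221; a_3 = (-64/221)/(63/4) = -256/13923
  n = 4: D(4) = 4(4 + 9/4) = 25; numerator = -2(-256/13923) = 512/13923; a_4 = (512/13923)/(25) = 512/348075

r = 1/2; a_0 = 1; a_1 = -8/13; a_2 = 32/221; a_3 = -256/13923; a_4 = 512/348075


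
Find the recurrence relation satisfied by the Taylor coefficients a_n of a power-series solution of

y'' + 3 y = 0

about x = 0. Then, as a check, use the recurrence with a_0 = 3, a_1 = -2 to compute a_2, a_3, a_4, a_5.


Substitute y = sum_n a_n x^n into y'' + (const) y = 0.
y''(x) = sum_{n>=0} (n+2)(n+1) a_{n+2} x^n.
The ODE becomes sum_n [(n+2)(n+1) a_{n+2} + 3 a_n] x^n = 0.
Setting each coefficient to zero gives the recurrence:
  (n+2)(n+1) a_{n+2} + 3 a_n = 0,
  a_{n+2} = -3 / ((n+1)(n+2)) a_n.

Check with a_0 = 3, a_1 = -2 (apply the recurrence for n = 0, 1, 2, 3): a_0 = 3, a_1 = -2, a_2 = -9/2, a_3 = 1, a_4 = 9/8, a_5 = -3/20.

a_{n+2} = -3/((n+1)(n+2)) * a_n; check: a_0 = 3, a_1 = -2, a_2 = -9/2, a_3 = 1, a_4 = 9/8, a_5 = -3/20


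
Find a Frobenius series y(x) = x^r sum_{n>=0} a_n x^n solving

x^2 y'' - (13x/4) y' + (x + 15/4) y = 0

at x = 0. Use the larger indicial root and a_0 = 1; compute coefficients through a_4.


Write in Frobenius form y'' + (p(x)/x) y' + (q(x)/x^2) y = 0:
  p(x) = -13/4,  q(x) = x + 15/4.
Indicial equation: r(r-1) + (-13/4) r + (15/4) = 0 -> roots r_1 = 3, r_2 = 5/4.
Take r = r_1 = 3. Let y(x) = x^r sum_{n>=0} a_n x^n with a_0 = 1.
Substitute y = x^r sum a_n x^n and match x^{r+n}. The recurrence is
  D(n) a_n + 1 a_{n-1} = 0,  where D(n) = (r+n)(r+n-1) + (-13/4)(r+n) + (15/4).
  a_n = -1 / D(n) * a_{n-1}.
Since the indicial polynomial factors as (r - r_1)(r - r_2), D(n) = (r_1 + n - r_1)(r_1 + n - r_2) = n(n + 7/4).
Evaluating step by step (a_0 = 1):
  n = 1: D(1) = 1(1 + 7/4) = 11/4; numerator = -1(1) = -1; a_1 = (-1)/(11/4) = -4/11
  n = 2: D(2) = 2(2 + 7/4) = 15/2; numerator = -1(-4/11) = 4/11; a_2 = (4/11)/(15/2) = 8/165
  n = 3: D(3) = 3(3 + 7/4) = 57/4; numerator = -1(8/165) = -8/165; a_3 = (-8/165)/(57/4) = -32/9405
  n = 4: D(4) = 4(4 + 7/4) = 23; numerator = -1(-32/9405) = 32/9405; a_4 = (32/9405)/(23) = 32/216315

r = 3; a_0 = 1; a_1 = -4/11; a_2 = 8/165; a_3 = -32/9405; a_4 = 32/216315


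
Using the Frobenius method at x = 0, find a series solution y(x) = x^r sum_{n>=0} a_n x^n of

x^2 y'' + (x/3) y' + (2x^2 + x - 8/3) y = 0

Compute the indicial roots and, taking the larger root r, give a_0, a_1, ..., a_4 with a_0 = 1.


Write in Frobenius form y'' + (p(x)/x) y' + (q(x)/x^2) y = 0:
  p(x) = 1/3,  q(x) = 2x^2 + x - 8/3.
Indicial equation: r(r-1) + (1/3) r + (-8/3) = 0 -> roots r_1 = 2, r_2 = -4/3.
Take r = r_1 = 2. Let y(x) = x^r sum_{n>=0} a_n x^n with a_0 = 1.
Substitute y = x^r sum a_n x^n and match x^{r+n}. The recurrence is
  D(n) a_n + 1 a_{n-1} + 2 a_{n-2} = 0,  where D(n) = (r+n)(r+n-1) + (1/3)(r+n) + (-8/3).
  a_n = [-1 a_{n-1} - 2 a_{n-2}] / D(n).
Since the indicial polynomial factors as (r - r_1)(r - r_2), D(n) = (r_1 + n - r_1)(r_1 + n - r_2) = n(n + 10/3).
Evaluating step by step (a_0 = 1):
  n = 1: D(1) = 1(1 + 10/3) = 13/3; numerator = -1(1) = -1; a_1 = (-1)/(13/3) = -3/13
  n = 2: D(2) = 2(2 + 10/3) = 32/3; numerator = -1(-3/13) - 2(1) = -23/13; a_2 = (-23/13)/(32/3) = -69/416
  n = 3: D(3) = 3(3 + 10/3) = 19; numerator = -1(-69/416) - 2(-3/13) = 261/416; a_3 = (261/416)/(19) = 261/7904
  n = 4: D(4) = 4(4 + 10/3) = 88/3; numerator = -1(261/7904) - 2(-69/416) = 2361/7904; a_4 = (2361/7904)/(88/3) = 7083/695552

r = 2; a_0 = 1; a_1 = -3/13; a_2 = -69/416; a_3 = 261/7904; a_4 = 7083/695552


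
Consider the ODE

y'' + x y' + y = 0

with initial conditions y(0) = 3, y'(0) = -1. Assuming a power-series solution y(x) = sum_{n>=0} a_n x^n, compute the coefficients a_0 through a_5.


Ansatz: y(x) = sum_{n>=0} a_n x^n, so y'(x) = sum_{n>=1} n a_n x^(n-1) and y''(x) = sum_{n>=2} n(n-1) a_n x^(n-2).
Substitute into P(x) y'' + Q(x) y' + R(x) y = 0 with P(x) = 1, Q(x) = x, R(x) = 1, and match powers of x.
Initial conditions: a_0 = 3, a_1 = -1.
Setting the coefficient of each power of x to zero and solving order by order (substituting the coefficients already found):
  x^0: 2 a_2 + a_0 = 0  ->  2 a_2 = -a_0 = -3  ->  a_2 = -3/2
  x^1: 6 a_3 + 2 a_1 = 0  ->  6 a_3 = -2 a_1 = 2  ->  a_3 = 1/3
  x^2: 12 a_4 + 3 a_2 = 0  ->  12 a_4 = -3 a_2 = 9/2  ->  a_4 = 3/8
  x^3: 20 a_5 + 4 a_3 = 0  ->  20 a_5 = -4 a_3 = -4/3  ->  a_5 = -1/15
Truncated series: y(x) = 3 - x - (3/2) x^2 + (1/3) x^3 + (3/8) x^4 - (1/15) x^5 + O(x^6).

a_0 = 3; a_1 = -1; a_2 = -3/2; a_3 = 1/3; a_4 = 3/8; a_5 = -1/15


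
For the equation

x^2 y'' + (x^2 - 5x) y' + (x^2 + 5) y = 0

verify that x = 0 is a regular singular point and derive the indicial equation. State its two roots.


Divide by x^2 to reach normal form y'' + P_1(x) y' + P_2(x) y = 0 with P_1(x) = 1 - 5/x and P_2(x) = 1 + 5/x^2.
x = 0 is a singular point because the y'-coefficient 1 - 5/x has a pole at x = 0 and the y-coefficient 1 + 5/x^2 has a pole at x = 0.
It is a regular singular point because x P_1(x) = p(x) = x - 5 and x^2 P_2(x) = q(x) = x^2 + 5 are polynomials, hence analytic at x = 0.
p(0) = -5,  q(0) = 5.
Indicial equation: r(r-1) + p(0) r + q(0) = 0, i.e. r^2 + (p(0) - 1) r + q(0) = 0, i.e. r^2 - 6 r + 5 = 0.
Discriminant: (-6)^2 - 4(5) = 16, so r = (6 ± 4)/2.
Solving: r_1 = 5, r_2 = 1.

indicial: r^2 - 6 r + 5 = 0; roots r_1 = 5, r_2 = 1


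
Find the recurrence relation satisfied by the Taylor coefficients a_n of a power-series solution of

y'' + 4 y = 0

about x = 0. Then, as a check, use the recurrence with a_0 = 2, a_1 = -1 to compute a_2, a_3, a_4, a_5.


Substitute y = sum_n a_n x^n into y'' + (const) y = 0.
y''(x) = sum_{n>=0} (n+2)(n+1) a_{n+2} x^n.
The ODE becomes sum_n [(n+2)(n+1) a_{n+2} + 4 a_n] x^n = 0.
Setting each coefficient to zero gives the recurrence:
  (n+2)(n+1) a_{n+2} + 4 a_n = 0,
  a_{n+2} = -4 / ((n+1)(n+2)) a_n.

Check with a_0 = 2, a_1 = -1 (apply the recurrence for n = 0, 1, 2, 3): a_0 = 2, a_1 = -1, a_2 = -4, a_3 = 2/3, a_4 = 4/3, a_5 = -2/15.

a_{n+2} = -4/((n+1)(n+2)) * a_n; check: a_0 = 2, a_1 = -1, a_2 = -4, a_3 = 2/3, a_4 = 4/3, a_5 = -2/15


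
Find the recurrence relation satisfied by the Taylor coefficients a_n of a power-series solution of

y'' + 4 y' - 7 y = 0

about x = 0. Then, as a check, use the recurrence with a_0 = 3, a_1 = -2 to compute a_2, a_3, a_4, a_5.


Substitute y = sum_n a_n x^n.
y''(x) has coefficient (n+2)(n+1) a_{n+2} at x^n;
4 y'(x) has coefficient 4 (n+1) a_{n+1} at x^n;
-7 y(x) has coefficient -7 a_n at x^n.
Matching x^n: (n+2)(n+1) a_{n+2} + 4 (n+1) a_{n+1} - 7 a_n = 0.
Thus a_{n+2} = [-4 (n+1) a_{n+1} + 7 a_n] / ((n+1)(n+2)).

Check with a_0 = 3, a_1 = -2 (apply the recurrence for n = 0, 1, 2, 3): a_0 = 3, a_1 = -2, a_2 = 29/2, a_3 = -65/3, a_4 = 241/8, a_5 = -1901/60.

a_(n+2) = [-4 (n+1) a_(n+1) + 7 a_n] / ((n+1)(n+2)); check: a_0 = 3, a_1 = -2, a_2 = 29/2, a_3 = -65/3, a_4 = 241/8, a_5 = -1901/60


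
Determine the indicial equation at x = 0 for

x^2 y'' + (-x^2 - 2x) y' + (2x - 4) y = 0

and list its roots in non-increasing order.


Divide by x^2 to reach normal form y'' + P_1(x) y' + P_2(x) y = 0 with P_1(x) = -1 - 2/x and P_2(x) = 2/x - 4/x^2.
x = 0 is a singular point because the y'-coefficient -1 - 2/x has a pole at x = 0 and the y-coefficient 2/x - 4/x^2 has a pole at x = 0.
It is a regular singular point because x P_1(x) = p(x) = -x - 2 and x^2 P_2(x) = q(x) = 2x - 4 are polynomials, hence analytic at x = 0.
p(0) = -2,  q(0) = -4.
Indicial equation: r(r-1) + p(0) r + q(0) = 0, i.e. r^2 + (p(0) - 1) r + q(0) = 0, i.e. r^2 - 3 r - 4 = 0.
Discriminant: (-3)^2 - 4(-4) = 25, so r = (3 ± 5)/2.
Solving: r_1 = 4, r_2 = -1.

indicial: r^2 - 3 r - 4 = 0; roots r_1 = 4, r_2 = -1


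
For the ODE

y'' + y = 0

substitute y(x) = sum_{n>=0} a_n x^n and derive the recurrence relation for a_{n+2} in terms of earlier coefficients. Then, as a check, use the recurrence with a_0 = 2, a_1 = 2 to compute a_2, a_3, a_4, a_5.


Substitute y = sum_n a_n x^n into y'' + (const) y = 0.
y''(x) = sum_{n>=0} (n+2)(n+1) a_{n+2} x^n.
The ODE becomes sum_n [(n+2)(n+1) a_{n+2} + 1 a_n] x^n = 0.
Setting each coefficient to zero gives the recurrence:
  (n+2)(n+1) a_{n+2} + 1 a_n = 0,
  a_{n+2} = -1 / ((n+1)(n+2)) a_n.

Check with a_0 = 2, a_1 = 2 (apply the recurrence for n = 0, 1, 2, 3): a_0 = 2, a_1 = 2, a_2 = -1, a_3 = -1/3, a_4 = 1/12, a_5 = 1/60.

a_{n+2} = -1/((n+1)(n+2)) * a_n; check: a_0 = 2, a_1 = 2, a_2 = -1, a_3 = -1/3, a_4 = 1/12, a_5 = 1/60


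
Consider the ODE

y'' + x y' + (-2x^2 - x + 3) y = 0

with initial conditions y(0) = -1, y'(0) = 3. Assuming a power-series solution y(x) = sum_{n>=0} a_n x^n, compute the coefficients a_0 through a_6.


Ansatz: y(x) = sum_{n>=0} a_n x^n, so y'(x) = sum_{n>=1} n a_n x^(n-1) and y''(x) = sum_{n>=2} n(n-1) a_n x^(n-2).
Substitute into P(x) y'' + Q(x) y' + R(x) y = 0 with P(x) = 1, Q(x) = x, R(x) = -2x^2 - x + 3, and match powers of x.
Initial conditions: a_0 = -1, a_1 = 3.
Setting the coefficient of each power of x to zero and solving order by order (substituting the coefficients already found):
  x^0: 2 a_2 + 3 a_0 = 0  ->  2 a_2 = -3 a_0 = 3  ->  a_2 = 3/2
  x^1: 6 a_3 + 4 a_1 - a_0 = 0  ->  6 a_3 = -4 a_1 + a_0 = -13  ->  a_3 = -13/6
  x^2: 12 a_4 + 5 a_2 - a_1 - 2 a_0 = 0  ->  12 a_4 = -5 a_2 + a_1 + 2 a_0 = -13/2  ->  a_4 = -13/24
  x^3: 20 a_5 + 6 a_3 - a_2 - 2 a_1 = 0  ->  20 a_5 = -6 a_3 + a_2 + 2 a_1 = 41/2  ->  a_5 = 41/40
  x^4: 30 a_6 + 7 a_4 - a_3 - 2 a_2 = 0  ->  30 a_6 = -7 a_4 + a_3 + 2 a_2 = 37/8  ->  a_6 = 37/240
Truncated series: y(x) = -1 + 3 x + (3/2) x^2 - (13/6) x^3 - (13/24) x^4 + (41/40) x^5 + (37/240) x^6 + O(x^7).

a_0 = -1; a_1 = 3; a_2 = 3/2; a_3 = -13/6; a_4 = -13/24; a_5 = 41/40; a_6 = 37/240


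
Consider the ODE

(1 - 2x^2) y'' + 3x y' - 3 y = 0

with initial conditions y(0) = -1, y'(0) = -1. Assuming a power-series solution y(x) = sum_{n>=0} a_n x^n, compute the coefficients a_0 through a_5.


Ansatz: y(x) = sum_{n>=0} a_n x^n, so y'(x) = sum_{n>=1} n a_n x^(n-1) and y''(x) = sum_{n>=2} n(n-1) a_n x^(n-2).
Substitute into P(x) y'' + Q(x) y' + R(x) y = 0 with P(x) = 1 - 2x^2, Q(x) = 3x, R(x) = -3, and match powers of x.
Initial conditions: a_0 = -1, a_1 = -1.
Setting the coefficient of each power of x to zero and solving order by order (substituting the coefficients already found):
  x^0: 2 a_2 - 3 a_0 = 0  ->  2 a_2 = 3 a_0 = -3  ->  a_2 = -3/2
  x^1: 6 a_3 = 0  ->  a_3 = 0
  x^2: 12 a_4 - a_2 = 0  ->  12 a_4 = a_2 = -3/2  ->  a_4 = -1/8
  x^3: 20 a_5 - 6 a_3 = 0  ->  20 a_5 = 6 a_3 = 0  ->  a_5 = 0
Truncated series: y(x) = -1 - x - (3/2) x^2 - (1/8) x^4 + O(x^6).

a_0 = -1; a_1 = -1; a_2 = -3/2; a_3 = 0; a_4 = -1/8; a_5 = 0


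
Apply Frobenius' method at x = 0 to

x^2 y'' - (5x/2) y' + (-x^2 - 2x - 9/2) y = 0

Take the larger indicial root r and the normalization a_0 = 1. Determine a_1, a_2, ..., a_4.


Write in Frobenius form y'' + (p(x)/x) y' + (q(x)/x^2) y = 0:
  p(x) = -5/2,  q(x) = -x^2 - 2x - 9/2.
Indicial equation: r(r-1) + (-5/2) r + (-9/2) = 0 -> roots r_1 = 9/2, r_2 = -1.
Take r = r_1 = 9/2. Let y(x) = x^r sum_{n>=0} a_n x^n with a_0 = 1.
Substitute y = x^r sum a_n x^n and match x^{r+n}. The recurrence is
  D(n) a_n - 2 a_{n-1} - 1 a_{n-2} = 0,  where D(n) = (r+n)(r+n-1) + (-5/2)(r+n) + (-9/2).
  a_n = [2 a_{n-1} + 1 a_{n-2}] / D(n).
Since the indicial polynomial factors as (r - r_1)(r - r_2), D(n) = (r_1 + n - r_1)(r_1 + n - r_2) = n(n + 11/2).
Evaluating step by step (a_0 = 1):
  n = 1: D(1) = 1(1 + 11/2) = 13/2; numerator = 2(1) = 2; a_1 = (2)/(13/2) = 4/13
  n = 2: D(2) = 2(2 + 11/2) = 15; numerator = 2(4/13) + 1(1) = 21/13; a_2 = (21/13)/(15) = 7/65
  n = 3: D(3) = 3(3 + 11/2) = 51/2; numerator = 2(7/65) + 1(4/13) = 34/65; a_3 = (34/65)/(51/2) = 4/195
  n = 4: D(4) = 4(4 + 11/2) = 38; numerator = 2(4/195) + 1(7/65) = 29/195; a_4 = (29/195)/(38) = 29/7410

r = 9/2; a_0 = 1; a_1 = 4/13; a_2 = 7/65; a_3 = 4/195; a_4 = 29/7410


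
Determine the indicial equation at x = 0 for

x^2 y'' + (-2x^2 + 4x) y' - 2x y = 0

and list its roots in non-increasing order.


Divide by x^2 to reach normal form y'' + P_1(x) y' + P_2(x) y = 0 with P_1(x) = -2 + 4/x and P_2(x) = -2/x.
x = 0 is a singular point because the y'-coefficient -2 + 4/x has a pole at x = 0 and the y-coefficient -2/x has a pole at x = 0.
It is a regular singular point because x P_1(x) = p(x) = 4 - 2x and x^2 P_2(x) = q(x) = -2x are polynomials, hence analytic at x = 0.
p(0) = 4,  q(0) = 0.
Indicial equation: r(r-1) + p(0) r + q(0) = 0, i.e. r^2 + (p(0) - 1) r + q(0) = 0, i.e. r^2 + 3 r = 0.
Discriminant: (3)^2 - 4(0) = 9, so r = (-3 ± 3)/2.
Solving: r_1 = 0, r_2 = -3.

indicial: r^2 + 3 r = 0; roots r_1 = 0, r_2 = -3


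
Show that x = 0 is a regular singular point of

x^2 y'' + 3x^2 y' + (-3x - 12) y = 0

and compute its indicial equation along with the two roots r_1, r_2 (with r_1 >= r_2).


Divide by x^2 to reach normal form y'' + P_1(x) y' + P_2(x) y = 0 with P_1(x) = 3 and P_2(x) = -3/x - 12/x^2.
x = 0 is a singular point because the y-coefficient -3/x - 12/x^2 has a pole at x = 0.
It is a regular singular point because x P_1(x) = p(x) = 3x and x^2 P_2(x) = q(x) = -3x - 12 are polynomials, hence analytic at x = 0.
p(0) = 0,  q(0) = -12.
Indicial equation: r(r-1) + p(0) r + q(0) = 0, i.e. r^2 + (p(0) - 1) r + q(0) = 0, i.e. r^2 - 1 r - 12 = 0.
Discriminant: (-1)^2 - 4(-12) = 49, so r = (1 ± 7)/2.
Solving: r_1 = 4, r_2 = -3.

indicial: r^2 - 1 r - 12 = 0; roots r_1 = 4, r_2 = -3


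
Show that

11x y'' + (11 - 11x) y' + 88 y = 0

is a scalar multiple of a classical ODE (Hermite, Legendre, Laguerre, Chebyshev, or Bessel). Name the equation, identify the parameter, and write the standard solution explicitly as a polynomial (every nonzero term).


All three coefficients share the factor 11; dividing through by 11 gives  x y'' + (1 - x) y' + 8 y = 0.
This matches the Laguerre equation x y'' + (1 - x) y' + n y = 0 with n = 8; the polynomial solution is L_8(x).
With y = sum_k a_k x^k, matching x^k gives (k+1)k a_{k+1} + (k+1) a_{k+1} - k a_k + n a_k = 0, i.e. (k+1)^2 a_{k+1} = (k - n) a_k = (k - 8) a_k. The right side vanishes at k = 8, so the series terminates at degree 8.
Standard normalization L_n(0) = 1 gives a_0 = 1. Work upward with a_{k+1} = (k - 8) a_k / (k+1)^2:
  a_1 = (0 - 8)(1) / 1^2 = -8/1 = -8
  a_2 = (1 - 8)(-8) / 2^2 = 56/4 = 14
  a_3 = (2 - 8)(14) / 3^2 = -84/9 = -28/3
  a_4 = (3 - 8)(-28/3) / 4^2 = (140/3)/16 = 35/12
  a_5 = (4 - 8)(35/12) / 5^2 = (-35/3)/25 = -7/15
  a_6 = (5 - 8)(-7/15) / 6^2 = (7/5)/36 = 7/180
  a_7 = (6 - 8)(7/180) / 7^2 = (-7/90)/49 = -1/630
  a_8 = (7 - 8)(-1/630) / 8^2 = (1/630)/64 = 1/40320
Hence L_8(x) = x^8/40320 - x^7/630 + 7 x^6/180 - 7 x^5/15 + 35 x^4/12 - 28 x^3/3 + 14 x^2 - 8 x + 1.

L_8(x); series = x^8/40320 - x^7/630 + 7 x^6/180 - 7 x^5/15 + 35 x^4/12 - 28 x^3/3 + 14 x^2 - 8 x + 1


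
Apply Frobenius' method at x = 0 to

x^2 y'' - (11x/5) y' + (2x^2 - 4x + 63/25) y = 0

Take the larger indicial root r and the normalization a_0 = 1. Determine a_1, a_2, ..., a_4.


Write in Frobenius form y'' + (p(x)/x) y' + (q(x)/x^2) y = 0:
  p(x) = -11/5,  q(x) = 2x^2 - 4x + 63/25.
Indicial equation: r(r-1) + (-11/5) r + (63/25) = 0 -> roots r_1 = 9/5, r_2 = 7/5.
Take r = r_1 = 9/5. Let y(x) = x^r sum_{n>=0} a_n x^n with a_0 = 1.
Substitute y = x^r sum a_n x^n and match x^{r+n}. The recurrence is
  D(n) a_n - 4 a_{n-1} + 2 a_{n-2} = 0,  where D(n) = (r+n)(r+n-1) + (-11/5)(r+n) + (63/25).
  a_n = [4 a_{n-1} - 2 a_{n-2}] / D(n).
Since the indicial polynomial factors as (r - r_1)(r - r_2), D(n) = (r_1 + n - r_1)(r_1 + n - r_2) = n(n + 2/5).
Evaluating step by step (a_0 = 1):
  n = 1: D(1) = 1(1 + 2/5) = 7/5; numerator = 4(1) = 4; a_1 = (4)/(7/5) = 20/7
  n = 2: D(2) = 2(2 + 2/5) = 24/5; numerator = 4(20/7) - 2(1) = 66/7; a_2 = (66/7)/(24/5) = 55/28
  n = 3: D(3) = 3(3 + 2/5) = 51/5; numerator = 4(55/28) - 2(20/7) = 15/7; a_3 = (15/7)/(51/5) = 25/119
  n = 4: D(4) = 4(4 + 2/5) = 88/5; numerator = 4(25/119) - 2(55/28) = -105/34; a_4 = (-105/34)/(88/5) = -525/2992

r = 9/5; a_0 = 1; a_1 = 20/7; a_2 = 55/28; a_3 = 25/119; a_4 = -525/2992


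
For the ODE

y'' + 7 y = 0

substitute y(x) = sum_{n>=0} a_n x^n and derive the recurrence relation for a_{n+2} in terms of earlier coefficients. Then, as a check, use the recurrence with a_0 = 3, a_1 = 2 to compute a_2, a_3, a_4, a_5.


Substitute y = sum_n a_n x^n into y'' + (const) y = 0.
y''(x) = sum_{n>=0} (n+2)(n+1) a_{n+2} x^n.
The ODE becomes sum_n [(n+2)(n+1) a_{n+2} + 7 a_n] x^n = 0.
Setting each coefficient to zero gives the recurrence:
  (n+2)(n+1) a_{n+2} + 7 a_n = 0,
  a_{n+2} = -7 / ((n+1)(n+2)) a_n.

Check with a_0 = 3, a_1 = 2 (apply the recurrence for n = 0, 1, 2, 3): a_0 = 3, a_1 = 2, a_2 = -21/2, a_3 = -7/3, a_4 = 49/8, a_5 = 49/60.

a_{n+2} = -7/((n+1)(n+2)) * a_n; check: a_0 = 3, a_1 = 2, a_2 = -21/2, a_3 = -7/3, a_4 = 49/8, a_5 = 49/60


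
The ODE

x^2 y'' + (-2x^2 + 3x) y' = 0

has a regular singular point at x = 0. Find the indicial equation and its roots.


Divide by x^2 to reach normal form y'' + P_1(x) y' + P_2(x) y = 0 with P_1(x) = -2 + 3/x and P_2(x) = 0.
x = 0 is a singular point because the y'-coefficient -2 + 3/x has a pole at x = 0.
It is a regular singular point because x P_1(x) = p(x) = 3 - 2x and x^2 P_2(x) = q(x) = 0 are polynomials, hence analytic at x = 0.
p(0) = 3,  q(0) = 0.
Indicial equation: r(r-1) + p(0) r + q(0) = 0, i.e. r^2 + (p(0) - 1) r + q(0) = 0, i.e. r^2 + 2 r = 0.
Discriminant: (2)^2 - 4(0) = 4, so r = (-2 ± 2)/2.
Solving: r_1 = 0, r_2 = -2.

indicial: r^2 + 2 r = 0; roots r_1 = 0, r_2 = -2


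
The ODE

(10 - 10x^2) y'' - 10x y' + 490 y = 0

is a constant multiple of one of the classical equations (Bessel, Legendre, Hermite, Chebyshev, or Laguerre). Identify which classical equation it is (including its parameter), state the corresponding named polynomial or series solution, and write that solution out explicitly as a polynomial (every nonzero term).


All three coefficients share the factor 10; dividing through by 10 gives  (1 - x^2) y'' - x y' + 49 y = 0.
This matches the Chebyshev equation (1 - x^2) y'' - x y' + n^2 y = 0 (note the -x y' term, not -2x y') with n^2 = 49, so n = 7; the polynomial solution is T_7(x).
With y = sum_k a_k x^k, matching x^k gives (k+2)(k+1) a_{k+2} = (k^2 - n^2) a_k = (k - 7)(k + 7) a_k. The right side vanishes at k = 7, so the series with the parity of 7 terminates at degree 7.
Standard normalization: leading coefficient of T_n is 2^(n-1), so a_7 = 2^6 = 64. Work downward with a_k = (k+1)(k+2) a_{k+2} / ((k - 7)(k + 7)):
  a_5 = (6)(7)(64) / ((5 - 7)(5 + 7)) = 2688/(-24) = -112
  a_3 = (4)(5)(-112) / ((3 - 7)(3 + 7)) = -2240/(-40) = 56
  a_1 = (2)(3)(56) / ((1 - 7)(1 + 7)) = 336/(-48) = -7
Hence T_7(x) = 64 x^7 - 112 x^5 + 56 x^3 - 7 x.

T_7(x); series = 64 x^7 - 112 x^5 + 56 x^3 - 7 x


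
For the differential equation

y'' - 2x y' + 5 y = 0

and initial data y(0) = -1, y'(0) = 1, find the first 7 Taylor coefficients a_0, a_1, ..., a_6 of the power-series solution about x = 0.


Ansatz: y(x) = sum_{n>=0} a_n x^n, so y'(x) = sum_{n>=1} n a_n x^(n-1) and y''(x) = sum_{n>=2} n(n-1) a_n x^(n-2).
Substitute into P(x) y'' + Q(x) y' + R(x) y = 0 with P(x) = 1, Q(x) = -2x, R(x) = 5, and match powers of x.
Initial conditions: a_0 = -1, a_1 = 1.
Setting the coefficient of each power of x to zero and solving order by order (substituting the coefficients already found):
  x^0: 2 a_2 + 5 a_0 = 0  ->  2 a_2 = -5 a_0 = 5  ->  a_2 = 5/2
  x^1: 6 a_3 + 3 a_1 = 0  ->  6 a_3 = -3 a_1 = -3  ->  a_3 = -1/2
  x^2: 12 a_4 + a_2 = 0  ->  12 a_4 = -a_2 = -5/2  ->  a_4 = -5/24
  x^3: 20 a_5 - a_3 = 0  ->  20 a_5 = a_3 = -1/2  ->  a_5 = -1/40
  x^4: 30 a_6 - 3 a_4 = 0  ->  30 a_6 = 3 a_4 = -5/8  ->  a_6 = -1/48
Truncated series: y(x) = -1 + x + (5/2) x^2 - (1/2) x^3 - (5/24) x^4 - (1/40) x^5 - (1/48) x^6 + O(x^7).

a_0 = -1; a_1 = 1; a_2 = 5/2; a_3 = -1/2; a_4 = -5/24; a_5 = -1/40; a_6 = -1/48


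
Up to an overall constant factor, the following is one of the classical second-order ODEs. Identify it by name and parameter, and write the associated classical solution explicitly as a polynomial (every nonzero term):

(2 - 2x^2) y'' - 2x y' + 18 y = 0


All three coefficients share the factor 2; dividing through by 2 gives  (1 - x^2) y'' - x y' + 9 y = 0.
This matches the Chebyshev equation (1 - x^2) y'' - x y' + n^2 y = 0 (note the -x y' term, not -2x y') with n^2 = 9, so n = 3; the polynomial solution is T_3(x).
With y = sum_k a_k x^k, matching x^k gives (k+2)(k+1) a_{k+2} = (k^2 - n^2) a_k = (k - 3)(k + 3) a_k. The right side vanishes at k = 3, so the series with the parity of 3 terminates at degree 3.
Standard normalization: leading coefficient of T_n is 2^(n-1), so a_3 = 2^2 = 4. Work downward with a_k = (k+1)(k+2) a_{k+2} / ((k - 3)(k + 3)):
  a_1 = (2)(3)(4) / ((1 - 3)(1 + 3)) = 24/(-8) = -3
Hence T_3(x) = 4 x^3 - 3 x.

T_3(x); series = 4 x^3 - 3 x


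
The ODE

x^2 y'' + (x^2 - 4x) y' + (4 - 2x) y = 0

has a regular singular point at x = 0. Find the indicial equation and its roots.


Divide by x^2 to reach normal form y'' + P_1(x) y' + P_2(x) y = 0 with P_1(x) = 1 - 4/x and P_2(x) = -2/x + 4/x^2.
x = 0 is a singular point because the y'-coefficient 1 - 4/x has a pole at x = 0 and the y-coefficient -2/x + 4/x^2 has a pole at x = 0.
It is a regular singular point because x P_1(x) = p(x) = x - 4 and x^2 P_2(x) = q(x) = 4 - 2x are polynomials, hence analytic at x = 0.
p(0) = -4,  q(0) = 4.
Indicial equation: r(r-1) + p(0) r + q(0) = 0, i.e. r^2 + (p(0) - 1) r + q(0) = 0, i.e. r^2 - 5 r + 4 = 0.
Discriminant: (-5)^2 - 4(4) = 9, so r = (5 ± 3)/2.
Solving: r_1 = 4, r_2 = 1.

indicial: r^2 - 5 r + 4 = 0; roots r_1 = 4, r_2 = 1


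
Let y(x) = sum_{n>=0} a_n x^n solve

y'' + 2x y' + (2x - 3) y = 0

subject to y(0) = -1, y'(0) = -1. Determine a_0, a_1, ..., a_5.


Ansatz: y(x) = sum_{n>=0} a_n x^n, so y'(x) = sum_{n>=1} n a_n x^(n-1) and y''(x) = sum_{n>=2} n(n-1) a_n x^(n-2).
Substitute into P(x) y'' + Q(x) y' + R(x) y = 0 with P(x) = 1, Q(x) = 2x, R(x) = 2x - 3, and match powers of x.
Initial conditions: a_0 = -1, a_1 = -1.
Setting the coefficient of each power of x to zero and solving order by order (substituting the coefficients already found):
  x^0: 2 a_2 - 3 a_0 = 0  ->  2 a_2 = 3 a_0 = -3  ->  a_2 = -3/2
  x^1: 6 a_3 - a_1 + 2 a_0 = 0  ->  6 a_3 = a_1 - 2 a_0 = 1  ->  a_3 = 1/6
  x^2: 12 a_4 + a_2 + 2 a_1 = 0  ->  12 a_4 = -a_2 - 2 a_1 = 7/2  ->  a_4 = 7/24
  x^3: 20 a_5 + 3 a_3 + 2 a_2 = 0  ->  20 a_5 = -3 a_3 - 2 a_2 = 5/2  ->  a_5 = 1/8
Truncated series: y(x) = -1 - x - (3/2) x^2 + (1/6) x^3 + (7/24) x^4 + (1/8) x^5 + O(x^6).

a_0 = -1; a_1 = -1; a_2 = -3/2; a_3 = 1/6; a_4 = 7/24; a_5 = 1/8


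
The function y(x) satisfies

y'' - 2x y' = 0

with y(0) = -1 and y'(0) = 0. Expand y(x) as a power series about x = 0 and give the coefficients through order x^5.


Ansatz: y(x) = sum_{n>=0} a_n x^n, so y'(x) = sum_{n>=1} n a_n x^(n-1) and y''(x) = sum_{n>=2} n(n-1) a_n x^(n-2).
Substitute into P(x) y'' + Q(x) y' + R(x) y = 0 with P(x) = 1, Q(x) = -2x, R(x) = 0, and match powers of x.
Initial conditions: a_0 = -1, a_1 = 0.
Setting the coefficient of each power of x to zero and solving order by order (substituting the coefficients already found):
  x^0: 2 a_2 = 0  ->  a_2 = 0
  x^1: 6 a_3 - 2 a_1 = 0  ->  6 a_3 = 2 a_1 = 0  ->  a_3 = 0
  x^2: 12 a_4 - 4 a_2 = 0  ->  12 a_4 = 4 a_2 = 0  ->  a_4 = 0
  x^3: 20 a_5 - 6 a_3 = 0  ->  20 a_5 = 6 a_3 = 0  ->  a_5 = 0
Truncated series: y(x) = -1 + O(x^6).

a_0 = -1; a_1 = 0; a_2 = 0; a_3 = 0; a_4 = 0; a_5 = 0


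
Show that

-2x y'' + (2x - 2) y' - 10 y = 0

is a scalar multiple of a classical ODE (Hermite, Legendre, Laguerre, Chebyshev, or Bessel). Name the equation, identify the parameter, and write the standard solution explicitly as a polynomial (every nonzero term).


All three coefficients share the factor -2; dividing through by -2 gives  x y'' + (1 - x) y' + 5 y = 0.
This matches the Laguerre equation x y'' + (1 - x) y' + n y = 0 with n = 5; the polynomial solution is L_5(x).
With y = sum_k a_k x^k, matching x^k gives (k+1)k a_{k+1} + (k+1) a_{k+1} - k a_k + n a_k = 0, i.e. (k+1)^2 a_{k+1} = (k - n) a_k = (k - 5) a_k. The right side vanishes at k = 5, so the series terminates at degree 5.
Standard normalization L_n(0) = 1 gives a_0 = 1. Work upward with a_{k+1} = (k - 5) a_k / (k+1)^2:
  a_1 = (0 - 5)(1) / 1^2 = -5/1 = -5
  a_2 = (1 - 5)(-5) / 2^2 = 20/4 = 5
  a_3 = (2 - 5)(5) / 3^2 = -15/9 = -5/3
  a_4 = (3 - 5)(-5/3) / 4^2 = (10/3)/16 = 5/24
  a_5 = (4 - 5)(5/24) / 5^2 = (-5/24)/25 = -1/120
Hence L_5(x) = -x^5/120 + 5 x^4/24 - 5 x^3/3 + 5 x^2 - 5 x + 1.

L_5(x); series = -x^5/120 + 5 x^4/24 - 5 x^3/3 + 5 x^2 - 5 x + 1


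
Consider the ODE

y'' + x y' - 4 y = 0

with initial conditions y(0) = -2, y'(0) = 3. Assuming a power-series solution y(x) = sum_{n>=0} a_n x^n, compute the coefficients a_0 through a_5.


Ansatz: y(x) = sum_{n>=0} a_n x^n, so y'(x) = sum_{n>=1} n a_n x^(n-1) and y''(x) = sum_{n>=2} n(n-1) a_n x^(n-2).
Substitute into P(x) y'' + Q(x) y' + R(x) y = 0 with P(x) = 1, Q(x) = x, R(x) = -4, and match powers of x.
Initial conditions: a_0 = -2, a_1 = 3.
Setting the coefficient of each power of x to zero and solving order by order (substituting the coefficients already found):
  x^0: 2 a_2 - 4 a_0 = 0  ->  2 a_2 = 4 a_0 = -8  ->  a_2 = -4
  x^1: 6 a_3 - 3 a_1 = 0  ->  6 a_3 = 3 a_1 = 9  ->  a_3 = 3/2
  x^2: 12 a_4 - 2 a_2 = 0  ->  12 a_4 = 2 a_2 = -8  ->  a_4 = -2/3
  x^3: 20 a_5 - a_3 = 0  ->  20 a_5 = a_3 = 3/2  ->  a_5 = 3/40
Truncated series: y(x) = -2 + 3 x - 4 x^2 + (3/2) x^3 - (2/3) x^4 + (3/40) x^5 + O(x^6).

a_0 = -2; a_1 = 3; a_2 = -4; a_3 = 3/2; a_4 = -2/3; a_5 = 3/40
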